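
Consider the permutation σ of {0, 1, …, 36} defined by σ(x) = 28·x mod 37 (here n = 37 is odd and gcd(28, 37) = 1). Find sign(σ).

+1

Orbit of 4 under x↦28x: [4, 1, 28, 7, 11, 12, 3]… (length divides ord_37(28)).
The orbit structure of x ↦ 28x mod 37: 3 orbits of sizes [18, 18, 1].
n − c = 37 − 3 = 34; sign = (−1)^34 = +1.
Via Zolotarev, sign(π_{28}) = (28|37) = +1.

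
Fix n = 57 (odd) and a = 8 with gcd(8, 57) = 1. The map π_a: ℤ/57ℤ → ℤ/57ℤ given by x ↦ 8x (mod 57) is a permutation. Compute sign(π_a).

+1

Start at x=8: 8 → 7 → 56 → 49 → 50 → 1 → 8 (one orbit).
Decompose π into cycles: lengths [6, 6, 6, 6, 6, 6, 6, 6, 6, 2, 1] (11 cycles, including the fixed point 0).
57 − 11 = 46 transpositions; sign(π) = (−1)^46 = +1.
Zolotarev: (8|57) = +1, matching the cycle-count sign.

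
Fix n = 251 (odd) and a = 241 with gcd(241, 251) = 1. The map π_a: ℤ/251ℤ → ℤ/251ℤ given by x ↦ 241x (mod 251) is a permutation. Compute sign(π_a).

Orbit of 91 under x↦241x: [91, 94, 64, 113, 125, 5, 201]… (length divides ord_251(241)).
Decompose π into cycles: lengths [25, 25, 25, 25, 25, 25, 25, 25, 25, 25, 1] (11 cycles, including the fixed point 0).
sign(π) = (−1)^{n − #cycles} = (−1)^{251−11} = (−1)^240 = +1.
The Jacobi symbol (241|251) = +1 (Zolotarev) agrees.

+1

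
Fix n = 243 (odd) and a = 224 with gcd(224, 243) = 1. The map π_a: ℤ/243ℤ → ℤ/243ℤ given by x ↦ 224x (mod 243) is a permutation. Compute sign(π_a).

-1

Orbit of 53 under x↦224x: [53, 208, 179, 1, 224, 118, 188]… (length divides ord_243(224)).
Cycle type of π: 54×3 + 18×3 + 6×3 + 2×4 + 1; total 14 cycles.
n − c = 243 − 14 = 229; sign = (−1)^229 = -1.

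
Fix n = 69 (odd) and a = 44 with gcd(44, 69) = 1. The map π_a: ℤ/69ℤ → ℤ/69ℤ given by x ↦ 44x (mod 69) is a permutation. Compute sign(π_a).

+1

Start at x=13: 13 → 20 → 52 → 11 → 1 → 44 → 4 → … (one orbit).
The orbit structure of x ↦ 44x mod 69: 5 orbits of sizes [22, 22, 22, 2, 1].
Σ(ℓ_i−1) = 69−5 = 64; sign = (−1)^64 = +1.
(44|69)_J = +1 (Zolotarev's lemma cross-check).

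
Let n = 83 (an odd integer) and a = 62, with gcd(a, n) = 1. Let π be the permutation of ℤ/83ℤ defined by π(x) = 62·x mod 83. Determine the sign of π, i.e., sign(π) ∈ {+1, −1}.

-1

Start at x=77: 77 → 43 → 10 → 39 → 11 → 18 → 37 → … (one orbit).
2 cycles of lengths [82, 1].
n − c = 83 − 2 = 81; sign = (−1)^81 = -1.
The Jacobi symbol (62|83) = -1 (Zolotarev) agrees.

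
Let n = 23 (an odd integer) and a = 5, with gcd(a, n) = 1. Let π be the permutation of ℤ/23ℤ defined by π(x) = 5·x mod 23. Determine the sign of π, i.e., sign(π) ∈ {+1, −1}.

Orbit of 22 under x↦5x: [22, 18, 21, 13, 19, 3, 15]… (length divides ord_23(5)).
The orbit structure of x ↦ 5x mod 23: 2 orbits of sizes [22, 1].
n − c = 23 − 2 = 21; sign = (−1)^21 = -1.
Via Zolotarev, sign(π_{5}) = (5|23) = -1.

-1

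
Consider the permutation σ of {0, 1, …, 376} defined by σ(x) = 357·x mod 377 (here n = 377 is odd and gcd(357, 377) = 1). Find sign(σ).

Start at x=139: 139 → 236 → 181 → 150 → 16 → 57 → 368 → … (one orbit).
8 cycles of lengths [84, 84, 84, 84, 14, 14, 12, 1].
8 cycles on 377: each ℓ→(−1)^(ℓ−1), product (−1)^369 = -1.
Check: (357/377) = -1 by Zolotarev.

-1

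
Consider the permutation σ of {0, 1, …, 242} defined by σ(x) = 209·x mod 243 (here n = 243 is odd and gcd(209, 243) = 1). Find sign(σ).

-1

Trace 115: π^k(115) = [115, 221, 19, 83, 94, 206, 43] for k=0..6.
6 cycles of lengths [162, 54, 18, 6, 2, 1].
Σ(ℓ_i−1) = 243−6 = 237; sign = (−1)^237 = -1.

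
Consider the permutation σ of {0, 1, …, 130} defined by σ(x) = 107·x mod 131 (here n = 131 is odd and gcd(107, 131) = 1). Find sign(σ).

Orbit of 39 under x↦107x: [39, 112, 63, 60, 1, 107, 52]… (length divides ord_131(107)).
Decompose π into cycles: lengths [13, 13, 13, 13, 13, 13, 13, 13, 13, 13, 1] (11 cycles, including the fixed point 0).
n − c = 131 − 11 = 120; sign = (−1)^120 = +1.
Check: (107/131) = +1 by Zolotarev.

+1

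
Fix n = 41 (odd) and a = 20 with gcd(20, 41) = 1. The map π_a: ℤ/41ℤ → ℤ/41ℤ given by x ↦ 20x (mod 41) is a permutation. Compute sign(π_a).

+1

Trace 8: π^k(8) = [8, 37, 2, 40, 21, 10, 36] for k=0..6.
Decompose π into cycles: lengths [20, 20, 1] (3 cycles, including the fixed point 0).
n − c = 41 − 3 = 38; sign = (−1)^38 = +1.
The Jacobi symbol (20|41) = +1 (Zolotarev) agrees.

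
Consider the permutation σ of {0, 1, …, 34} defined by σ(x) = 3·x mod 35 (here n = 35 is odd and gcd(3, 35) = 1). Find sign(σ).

Trace 27: π^k(27) = [27, 11, 33, 29, 17, 16, 13] for k=0..6.
Cycle type of π: 12×2 + 6 + 4 + 1; total 5 cycles.
Σ(ℓ_i−1) = 35−5 = 30; sign = (−1)^30 = +1.
The Jacobi symbol (3|35) = +1 (Zolotarev) agrees.

+1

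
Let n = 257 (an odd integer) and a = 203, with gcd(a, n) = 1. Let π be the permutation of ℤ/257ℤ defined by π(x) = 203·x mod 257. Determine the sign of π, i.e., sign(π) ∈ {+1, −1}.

-1

Trace 228: π^k(228) = [228, 24, 246, 80, 49, 181, 249] for k=0..6.
2 cycles of lengths [256, 1].
With 2 cycles on 257 points, sign = (−1)^{257−2} = -1.
The Jacobi symbol (203|257) = -1 (Zolotarev) agrees.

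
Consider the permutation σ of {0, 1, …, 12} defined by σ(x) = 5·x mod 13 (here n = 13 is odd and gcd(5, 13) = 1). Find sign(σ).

-1

Orbit of 12 under x↦5x: [12, 8, 1, 5]… (length divides ord_13(5)).
π_5 has 4 disjoint cycles with lengths [4, 4, 4, 1] on {0,…,12}.
With 4 cycles on 13 points, sign = (−1)^{13−4} = -1.
Via Zolotarev, sign(π_{5}) = (5|13) = -1.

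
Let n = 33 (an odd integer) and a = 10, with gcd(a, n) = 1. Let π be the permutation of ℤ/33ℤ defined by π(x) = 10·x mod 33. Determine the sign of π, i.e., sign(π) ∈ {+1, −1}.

Orbit of 1 under x↦10x: [1, 10]… (length divides ord_33(10)).
Decompose π into cycles: lengths [2, 2, 2, 2, 2, 2, 2, 2, 2, 2, 2, 2, 2, 2, 2, 1, 1, 1] (18 cycles, including the fixed point 0).
18 cycles on 33: each ℓ→(−1)^(ℓ−1), product (−1)^15 = -1.

-1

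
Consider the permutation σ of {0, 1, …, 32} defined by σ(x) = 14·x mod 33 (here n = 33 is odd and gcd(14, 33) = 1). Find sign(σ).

-1

Start at x=14: 14 → 31 → 5 → 4 → 23 → 25 → 20 → … (one orbit).
Cycle type of π: 10×2 + 5×2 + 2 + 1; total 6 cycles.
Σ(ℓ_i−1) = 33−6 = 27; sign = (−1)^27 = -1.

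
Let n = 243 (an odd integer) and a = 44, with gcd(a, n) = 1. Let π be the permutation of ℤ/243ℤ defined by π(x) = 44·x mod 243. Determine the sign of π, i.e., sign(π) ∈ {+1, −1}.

-1

Start at x=62: 62 → 55 → 233 → 46 → 80 → 118 → 89 → … (one orbit).
Cycle lengths of π_44 on ℤ/243ℤ: [54, 54, 54, 18, 18, 18, 6, 6, 6, 2, 2, 2, 2, 1]; 14 cycles in total.
n − c = 243 − 14 = 229; sign = (−1)^229 = -1.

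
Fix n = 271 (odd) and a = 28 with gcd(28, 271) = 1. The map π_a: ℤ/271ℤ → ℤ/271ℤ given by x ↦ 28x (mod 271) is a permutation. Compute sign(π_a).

Start at x=28: 28 → 242 → 1 → 28 (one orbit).
91 cycles of lengths [3, 3, 3, 3, 3, 3, 3, 3, 3, 3, 3, 3, 3, 3, 3, 3, 3, 3, 3, 3, 3, 3, 3, 3, 3, 3, 3, 3, 3, 3, 3, 3, 3, 3, 3, 3, 3, 3, 3, 3, 3, 3, 3, 3, 3, 3, 3, 3, 3, 3, 3, 3, 3, 3, 3, 3, 3, 3, 3, 3, 3, 3, 3, 3, 3, 3, 3, 3, 3, 3, 3, 3, 3, 3, 3, 3, 3, 3, 3, 3, 3, 3, 3, 3, 3, 3, 3, 3, 3, 3, 1].
91 cycles on 271: each ℓ→(−1)^(ℓ−1), product (−1)^180 = +1.

+1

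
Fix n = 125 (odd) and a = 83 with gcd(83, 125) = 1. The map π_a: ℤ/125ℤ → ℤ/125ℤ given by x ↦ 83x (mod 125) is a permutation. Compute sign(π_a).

-1

Orbit of 104 under x↦83x: [104, 7, 81, 98, 9, 122, 1]… (length divides ord_125(83)).
Decompose π into cycles: lengths [100, 20, 4, 1] (4 cycles, including the fixed point 0).
With 4 cycles on 125 points, sign = (−1)^{125−4} = -1.
(83|125)_J = -1 (Zolotarev's lemma cross-check).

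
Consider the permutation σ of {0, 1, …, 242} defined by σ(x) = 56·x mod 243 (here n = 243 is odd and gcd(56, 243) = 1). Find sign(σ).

-1

Start at x=98: 98 → 142 → 176 → 136 → 83 → 31 → 35 → … (one orbit).
Cycle lengths of π_56 on ℤ/243ℤ: [162, 54, 18, 6, 2, 1]; 6 cycles in total.
6 cycles on 243: each ℓ→(−1)^(ℓ−1), product (−1)^237 = -1.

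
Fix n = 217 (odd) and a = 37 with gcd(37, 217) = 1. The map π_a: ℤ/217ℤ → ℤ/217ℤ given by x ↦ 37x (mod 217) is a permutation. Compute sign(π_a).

Trace 67: π^k(67) = [67, 92, 149, 88, 1, 37] for k=0..5.
The orbit structure of x ↦ 37x mod 217: 38 orbits of sizes [6, 6, 6, 6, 6, 6, 6, 6, 6, 6, 6, 6, 6, 6, 6, 6, 6, 6, 6, 6, 6, 6, 6, 6, 6, 6, 6, 6, 6, 6, 6, 6, 6, 6, 6, 3, 3, 1].
With 38 cycles on 217 points, sign = (−1)^{217−38} = -1.
Via Zolotarev, sign(π_{37}) = (37|217) = -1.

-1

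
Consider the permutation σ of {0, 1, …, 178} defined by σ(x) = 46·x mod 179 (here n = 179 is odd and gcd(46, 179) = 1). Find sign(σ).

+1

Orbit of 155 under x↦46x: [155, 149, 52, 65, 126, 68, 85]… (length divides ord_179(46)).
3 cycles of lengths [89, 89, 1].
179 − 3 = 176 transpositions; sign(π) = (−1)^176 = +1.
Zolotarev: (46|179) = +1, matching the cycle-count sign.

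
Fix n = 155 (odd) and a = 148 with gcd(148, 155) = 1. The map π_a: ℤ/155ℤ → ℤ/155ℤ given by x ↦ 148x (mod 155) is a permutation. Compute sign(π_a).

Start at x=23: 23 → 149 → 42 → 16 → 43 → 9 → 92 → … (one orbit).
The orbit structure of x ↦ 148x mod 155: 5 orbits of sizes [60, 60, 30, 4, 1].
sign(π) = (−1)^{n − #cycles} = (−1)^{155−5} = (−1)^150 = +1.
Check: (148/155) = +1 by Zolotarev.

+1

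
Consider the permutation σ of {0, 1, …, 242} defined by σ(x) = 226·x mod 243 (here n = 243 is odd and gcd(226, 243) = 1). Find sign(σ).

+1

Start at x=82: 82 → 64 → 127 → 28 → 10 → 73 → 217 → … (one orbit).
27 cycles of lengths [27, 27, 27, 27, 27, 27, 9, 9, 9, 9, 9, 9, 3, 3, 3, 3, 3, 3, 1, 1, 1, 1, 1, 1, 1, 1, 1].
Σ(ℓ_i−1) = 243−27 = 216; sign = (−1)^216 = +1.
The Jacobi symbol (226|243) = +1 (Zolotarev) agrees.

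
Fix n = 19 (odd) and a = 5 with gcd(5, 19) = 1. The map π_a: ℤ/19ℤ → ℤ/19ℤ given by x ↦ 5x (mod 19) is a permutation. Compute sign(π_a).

+1

Trace 6: π^k(6) = [6, 11, 17, 9, 7, 16, 4] for k=0..6.
The orbit structure of x ↦ 5x mod 19: 3 orbits of sizes [9, 9, 1].
sign(π) = (−1)^{n − #cycles} = (−1)^{19−3} = (−1)^16 = +1.
Via Zolotarev, sign(π_{5}) = (5|19) = +1.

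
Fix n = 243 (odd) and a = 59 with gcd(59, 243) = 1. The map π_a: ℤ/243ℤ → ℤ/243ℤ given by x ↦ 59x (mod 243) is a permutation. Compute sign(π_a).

Start at x=116: 116 → 40 → 173 → 1 → 59 → 79 → 44 → … (one orbit).
6 cycles of lengths [162, 54, 18, 6, 2, 1].
n − c = 243 − 6 = 237; sign = (−1)^237 = -1.
The Jacobi symbol (59|243) = -1 (Zolotarev) agrees.

-1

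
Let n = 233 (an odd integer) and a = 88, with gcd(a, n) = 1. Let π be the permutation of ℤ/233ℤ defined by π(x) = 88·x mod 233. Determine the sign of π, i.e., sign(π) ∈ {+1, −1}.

Trace 171: π^k(171) = [171, 136, 85, 24, 15, 155, 126] for k=0..6.
Cycle lengths of π_88 on ℤ/233ℤ: [232, 1]; 2 cycles in total.
2 cycles on 233: each ℓ→(−1)^(ℓ−1), product (−1)^231 = -1.
The Jacobi symbol (88|233) = -1 (Zolotarev) agrees.

-1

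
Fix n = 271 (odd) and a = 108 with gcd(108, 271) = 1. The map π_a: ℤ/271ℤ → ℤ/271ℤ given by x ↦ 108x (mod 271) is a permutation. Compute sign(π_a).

-1

Trace 129: π^k(129) = [129, 111, 64, 137, 162, 152, 156] for k=0..6.
Cycle type of π: 270 + 1; total 2 cycles.
271 − 2 = 269 transpositions; sign(π) = (−1)^269 = -1.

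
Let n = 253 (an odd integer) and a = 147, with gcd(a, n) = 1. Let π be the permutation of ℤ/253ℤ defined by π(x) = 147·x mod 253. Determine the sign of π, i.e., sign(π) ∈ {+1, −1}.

+1

Start at x=64: 64 → 47 → 78 → 81 → 16 → 75 → 146 → … (one orbit).
Decompose π into cycles: lengths [55, 55, 55, 55, 11, 11, 5, 5, 1] (9 cycles, including the fixed point 0).
With 9 cycles on 253 points, sign = (−1)^{253−9} = +1.
Via Zolotarev, sign(π_{147}) = (147|253) = +1.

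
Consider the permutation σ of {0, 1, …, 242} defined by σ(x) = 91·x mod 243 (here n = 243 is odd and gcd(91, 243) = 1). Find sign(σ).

Orbit of 145 under x↦91x: [145, 73, 82, 172, 100, 109, 199]… (length divides ord_243(91)).
π_91 has 27 disjoint cycles with lengths [27, 27, 27, 27, 27, 27, 9, 9, 9, 9, 9, 9, 3, 3, 3, 3, 3, 3, 1, 1, 1, 1, 1, 1, 1, 1, 1] on {0,…,242}.
Σ(ℓ_i−1) = 243−27 = 216; sign = (−1)^216 = +1.

+1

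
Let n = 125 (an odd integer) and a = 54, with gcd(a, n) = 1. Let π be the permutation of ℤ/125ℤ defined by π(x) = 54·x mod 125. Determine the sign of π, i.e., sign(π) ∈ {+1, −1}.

+1

Orbit of 116 under x↦54x: [116, 14, 6, 74, 121, 34, 86]… (length divides ord_125(54)).
The orbit structure of x ↦ 54x mod 125: 7 orbits of sizes [50, 50, 10, 10, 2, 2, 1].
With 7 cycles on 125 points, sign = (−1)^{125−7} = +1.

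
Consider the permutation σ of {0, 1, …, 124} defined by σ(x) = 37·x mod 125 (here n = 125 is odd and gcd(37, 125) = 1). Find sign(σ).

Trace 64: π^k(64) = [64, 118, 116, 42, 54, 123, 51] for k=0..6.
Cycle lengths of π_37 on ℤ/125ℤ: [100, 20, 4, 1]; 4 cycles in total.
n − c = 125 − 4 = 121; sign = (−1)^121 = -1.
(37|125)_J = -1 (Zolotarev's lemma cross-check).

-1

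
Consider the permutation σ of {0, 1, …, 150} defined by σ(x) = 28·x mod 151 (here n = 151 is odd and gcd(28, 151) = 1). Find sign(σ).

Orbit of 53 under x↦28x: [53, 125, 27, 1, 28, 29, 57]… (length divides ord_151(28)).
Cycle type of π: 50×3 + 1; total 4 cycles.
151 − 4 = 147 transpositions; sign(π) = (−1)^147 = -1.
Zolotarev: (28|151) = -1, matching the cycle-count sign.

-1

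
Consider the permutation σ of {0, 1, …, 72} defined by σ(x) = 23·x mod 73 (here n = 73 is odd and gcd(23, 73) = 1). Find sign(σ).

Orbit of 23 under x↦23x: [23, 18, 49, 32, 6, 65, 35]… (length divides ord_73(23)).
π_23 has 3 disjoint cycles with lengths [36, 36, 1] on {0,…,72}.
n − c = 73 − 3 = 70; sign = (−1)^70 = +1.
Check: (23/73) = +1 by Zolotarev.

+1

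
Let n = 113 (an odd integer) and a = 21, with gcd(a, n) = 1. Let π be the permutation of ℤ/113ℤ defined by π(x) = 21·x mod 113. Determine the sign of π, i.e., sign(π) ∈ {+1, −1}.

Orbit of 104 under x↦21x: [104, 37, 99, 45, 41, 70, 1]… (length divides ord_113(21)).
Cycle lengths of π_21 on ℤ/113ℤ: [112, 1]; 2 cycles in total.
2 cycles on 113: each ℓ→(−1)^(ℓ−1), product (−1)^111 = -1.
Zolotarev: (21|113) = -1, matching the cycle-count sign.

-1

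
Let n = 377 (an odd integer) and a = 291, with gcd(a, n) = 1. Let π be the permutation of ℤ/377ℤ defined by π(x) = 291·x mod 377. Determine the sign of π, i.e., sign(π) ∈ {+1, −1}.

-1

Orbit of 320 under x↦291x: [320, 1, 291, 233]… (length divides ord_377(291)).
The orbit structure of x ↦ 291x mod 377: 116 orbits of sizes [4, 4, 4, 4, 4, 4, 4, 4, 4, 4, 4, 4, 4, 4, 4, 4, 4, 4, 4, 4, 4, 4, 4, 4, 4, 4, 4, 4, 4, 4, 4, 4, 4, 4, 4, 4, 4, 4, 4, 4, 4, 4, 4, 4, 4, 4, 4, 4, 4, 4, 4, 4, 4, 4, 4, 4, 4, 4, 4, 4, 4, 4, 4, 4, 4, 4, 4, 4, 4, 4, 4, 4, 4, 4, 4, 4, 4, 4, 4, 4, 4, 4, 4, 4, 4, 4, 4, 1, 1, 1, 1, 1, 1, 1, 1, 1, 1, 1, 1, 1, 1, 1, 1, 1, 1, 1, 1, 1, 1, 1, 1, 1, 1, 1, 1, 1].
With 116 cycles on 377 points, sign = (−1)^{377−116} = -1.
(291|377)_J = -1 (Zolotarev's lemma cross-check).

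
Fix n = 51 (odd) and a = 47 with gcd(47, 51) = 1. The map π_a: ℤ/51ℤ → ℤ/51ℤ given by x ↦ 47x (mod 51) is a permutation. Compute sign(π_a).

-1

Start at x=1: 1 → 47 → 16 → 38 → 1 (one orbit).
Cycle lengths of π_47 on ℤ/51ℤ: [4, 4, 4, 4, 4, 4, 4, 4, 4, 4, 4, 4, 2, 1]; 14 cycles in total.
With 14 cycles on 51 points, sign = (−1)^{51−14} = -1.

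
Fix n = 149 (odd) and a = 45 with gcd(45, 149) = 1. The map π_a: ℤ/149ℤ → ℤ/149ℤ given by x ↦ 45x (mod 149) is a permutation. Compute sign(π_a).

Start at x=73: 73 → 7 → 17 → 20 → 6 → 121 → 81 → … (one orbit).
Cycle lengths of π_45 on ℤ/149ℤ: [74, 74, 1]; 3 cycles in total.
Σ(ℓ_i−1) = 149−3 = 146; sign = (−1)^146 = +1.
(45|149)_J = +1 (Zolotarev's lemma cross-check).

+1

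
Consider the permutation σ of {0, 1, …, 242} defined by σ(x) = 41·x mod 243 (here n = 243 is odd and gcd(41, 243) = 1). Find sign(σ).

Start at x=199: 199 → 140 → 151 → 116 → 139 → 110 → 136 → … (one orbit).
Cycle type of π: 162 + 54 + 18 + 6 + 2 + 1; total 6 cycles.
With 6 cycles on 243 points, sign = (−1)^{243−6} = -1.
Check: (41/243) = -1 by Zolotarev.

-1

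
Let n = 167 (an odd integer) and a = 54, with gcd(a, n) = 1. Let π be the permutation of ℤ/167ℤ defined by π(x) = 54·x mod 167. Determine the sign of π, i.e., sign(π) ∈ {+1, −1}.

Orbit of 99 under x↦54x: [99, 2, 108, 154, 133, 1, 54]… (length divides ord_167(54)).
The orbit structure of x ↦ 54x mod 167: 3 orbits of sizes [83, 83, 1].
With 3 cycles on 167 points, sign = (−1)^{167−3} = +1.
Check: (54/167) = +1 by Zolotarev.

+1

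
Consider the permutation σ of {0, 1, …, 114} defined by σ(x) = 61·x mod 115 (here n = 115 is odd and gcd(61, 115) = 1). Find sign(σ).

Start at x=26: 26 → 91 → 31 → 51 → 6 → 21 → 16 → … (one orbit).
The orbit structure of x ↦ 61x mod 115: 10 orbits of sizes [22, 22, 22, 22, 22, 1, 1, 1, 1, 1].
sign(π) = (−1)^{n − #cycles} = (−1)^{115−10} = (−1)^105 = -1.
(61|115)_J = -1 (Zolotarev's lemma cross-check).

-1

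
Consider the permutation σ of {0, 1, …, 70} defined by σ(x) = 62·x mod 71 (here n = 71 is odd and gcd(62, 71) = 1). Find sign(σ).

-1

Start at x=55: 55 → 2 → 53 → 20 → 33 → 58 → 46 → … (one orbit).
Cycle lengths of π_62 on ℤ/71ℤ: [70, 1]; 2 cycles in total.
2 cycles on 71: each ℓ→(−1)^(ℓ−1), product (−1)^69 = -1.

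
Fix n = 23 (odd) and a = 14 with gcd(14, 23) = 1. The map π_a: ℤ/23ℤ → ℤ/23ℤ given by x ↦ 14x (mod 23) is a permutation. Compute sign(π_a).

Orbit of 21 under x↦14x: [21, 18, 22, 9, 11, 16, 17]… (length divides ord_23(14)).
2 cycles of lengths [22, 1].
sign(π) = (−1)^{n − #cycles} = (−1)^{23−2} = (−1)^21 = -1.
The Jacobi symbol (14|23) = -1 (Zolotarev) agrees.

-1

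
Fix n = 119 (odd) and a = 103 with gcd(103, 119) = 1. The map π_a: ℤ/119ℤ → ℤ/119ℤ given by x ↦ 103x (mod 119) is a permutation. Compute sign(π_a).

-1

Start at x=103: 103 → 18 → 69 → 86 → 52 → 1 → 103 (one orbit).
Cycle lengths of π_103 on ℤ/119ℤ: [6, 6, 6, 6, 6, 6, 6, 6, 6, 6, 6, 6, 6, 6, 6, 6, 6, 1, 1, 1, 1, 1, 1, 1, 1, 1, 1, 1, 1, 1, 1, 1, 1, 1]; 34 cycles in total.
n − c = 119 − 34 = 85; sign = (−1)^85 = -1.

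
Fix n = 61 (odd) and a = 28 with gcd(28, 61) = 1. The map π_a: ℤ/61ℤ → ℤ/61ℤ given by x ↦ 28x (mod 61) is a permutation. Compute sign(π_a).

-1

Orbit of 50 under x↦28x: [50, 58, 38, 27, 24, 1, 28]… (length divides ord_61(28)).
Decompose π into cycles: lengths [20, 20, 20, 1] (4 cycles, including the fixed point 0).
Σ(ℓ_i−1) = 61−4 = 57; sign = (−1)^57 = -1.
Check: (28/61) = -1 by Zolotarev.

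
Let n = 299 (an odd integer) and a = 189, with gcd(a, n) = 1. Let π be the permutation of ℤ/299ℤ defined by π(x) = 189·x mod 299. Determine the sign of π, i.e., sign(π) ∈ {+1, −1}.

+1

Orbit of 226 under x↦189x: [226, 256, 245, 259, 214, 81, 60]… (length divides ord_299(189)).
5 cycles of lengths [132, 132, 22, 12, 1].
299 − 5 = 294 transpositions; sign(π) = (−1)^294 = +1.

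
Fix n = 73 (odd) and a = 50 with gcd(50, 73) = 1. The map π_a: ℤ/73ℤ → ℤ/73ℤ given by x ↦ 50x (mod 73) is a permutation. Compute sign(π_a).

Orbit of 24 under x↦50x: [24, 32, 67, 65, 38, 2, 27]… (length divides ord_73(50)).
Cycle type of π: 36×2 + 1; total 3 cycles.
3 cycles on 73: each ℓ→(−1)^(ℓ−1), product (−1)^70 = +1.
Via Zolotarev, sign(π_{50}) = (50|73) = +1.

+1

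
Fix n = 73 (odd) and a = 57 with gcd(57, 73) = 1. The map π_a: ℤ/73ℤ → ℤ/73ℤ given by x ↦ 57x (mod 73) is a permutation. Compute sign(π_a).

+1

Trace 64: π^k(64) = [64, 71, 32, 72, 16, 36, 8] for k=0..6.
π_57 has 5 disjoint cycles with lengths [18, 18, 18, 18, 1] on {0,…,72}.
n − c = 73 − 5 = 68; sign = (−1)^68 = +1.
Via Zolotarev, sign(π_{57}) = (57|73) = +1.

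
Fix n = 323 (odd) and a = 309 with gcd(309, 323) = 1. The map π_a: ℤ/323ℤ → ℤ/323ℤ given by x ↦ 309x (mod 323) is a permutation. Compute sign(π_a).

-1

Trace 111: π^k(111) = [111, 61, 115, 5, 253, 11, 169] for k=0..6.
Decompose π into cycles: lengths [144, 144, 16, 9, 9, 1] (6 cycles, including the fixed point 0).
Σ(ℓ_i−1) = 323−6 = 317; sign = (−1)^317 = -1.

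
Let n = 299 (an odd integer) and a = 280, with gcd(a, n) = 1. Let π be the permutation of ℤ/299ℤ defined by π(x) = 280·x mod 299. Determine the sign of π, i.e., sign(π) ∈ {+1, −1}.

-1

Trace 127: π^k(127) = [127, 278, 100, 193, 220, 6, 185] for k=0..6.
6 cycles of lengths [132, 132, 12, 11, 11, 1].
With 6 cycles on 299 points, sign = (−1)^{299−6} = -1.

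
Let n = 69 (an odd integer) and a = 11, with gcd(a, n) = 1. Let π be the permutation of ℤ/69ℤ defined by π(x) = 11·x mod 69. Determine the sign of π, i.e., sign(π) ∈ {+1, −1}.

+1

Start at x=20: 20 → 13 → 5 → 55 → 53 → 31 → 65 → … (one orbit).
5 cycles of lengths [22, 22, 22, 2, 1].
sign(π) = (−1)^{n − #cycles} = (−1)^{69−5} = (−1)^64 = +1.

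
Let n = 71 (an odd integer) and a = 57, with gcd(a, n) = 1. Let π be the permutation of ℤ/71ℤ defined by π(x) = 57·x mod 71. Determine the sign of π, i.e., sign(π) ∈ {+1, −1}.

Trace 1: π^k(1) = [1, 57, 54, 25, 5] for k=0..4.
Decompose π into cycles: lengths [5, 5, 5, 5, 5, 5, 5, 5, 5, 5, 5, 5, 5, 5, 1] (15 cycles, including the fixed point 0).
71 − 15 = 56 transpositions; sign(π) = (−1)^56 = +1.
The Jacobi symbol (57|71) = +1 (Zolotarev) agrees.

+1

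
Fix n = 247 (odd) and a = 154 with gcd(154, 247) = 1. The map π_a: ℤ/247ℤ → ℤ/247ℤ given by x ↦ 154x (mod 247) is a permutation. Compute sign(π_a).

Trace 244: π^k(244) = [244, 32, 235, 128, 199, 18, 55] for k=0..6.
The orbit structure of x ↦ 154x mod 247: 9 orbits of sizes [36, 36, 36, 36, 36, 36, 18, 12, 1].
Σ(ℓ_i−1) = 247−9 = 238; sign = (−1)^238 = +1.
Via Zolotarev, sign(π_{154}) = (154|247) = +1.

+1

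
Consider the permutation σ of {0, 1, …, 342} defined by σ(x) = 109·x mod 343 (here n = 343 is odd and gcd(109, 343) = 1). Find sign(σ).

Trace 60: π^k(60) = [60, 23, 106, 235, 233, 15, 263] for k=0..6.
Cycle type of π: 147×2 + 21×2 + 3×2 + 1; total 7 cycles.
7 cycles on 343: each ℓ→(−1)^(ℓ−1), product (−1)^336 = +1.
Zolotarev: (109|343) = +1, matching the cycle-count sign.

+1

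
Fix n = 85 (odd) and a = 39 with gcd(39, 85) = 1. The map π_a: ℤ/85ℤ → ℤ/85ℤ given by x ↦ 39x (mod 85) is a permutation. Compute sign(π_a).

Trace 44: π^k(44) = [44, 16, 29, 26, 79, 21, 54] for k=0..6.
π_39 has 8 disjoint cycles with lengths [16, 16, 16, 16, 16, 2, 2, 1] on {0,…,84}.
sign(π) = (−1)^{n − #cycles} = (−1)^{85−8} = (−1)^77 = -1.
Check: (39/85) = -1 by Zolotarev.

-1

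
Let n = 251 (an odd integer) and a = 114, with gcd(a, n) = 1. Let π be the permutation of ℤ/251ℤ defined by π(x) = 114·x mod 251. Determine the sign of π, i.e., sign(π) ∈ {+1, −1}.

+1

Trace 240: π^k(240) = [240, 1, 114, 195, 142, 124, 80] for k=0..6.
The orbit structure of x ↦ 114x mod 251: 3 orbits of sizes [125, 125, 1].
n − c = 251 − 3 = 248; sign = (−1)^248 = +1.
Via Zolotarev, sign(π_{114}) = (114|251) = +1.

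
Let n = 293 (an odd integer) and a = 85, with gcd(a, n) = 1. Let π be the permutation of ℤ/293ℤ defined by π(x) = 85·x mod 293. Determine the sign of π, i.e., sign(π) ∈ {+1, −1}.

Start at x=15: 15 → 103 → 258 → 248 → 277 → 105 → 135 → … (one orbit).
The orbit structure of x ↦ 85x mod 293: 2 orbits of sizes [292, 1].
sign(π) = (−1)^{n − #cycles} = (−1)^{293−2} = (−1)^291 = -1.
Check: (85/293) = -1 by Zolotarev.

-1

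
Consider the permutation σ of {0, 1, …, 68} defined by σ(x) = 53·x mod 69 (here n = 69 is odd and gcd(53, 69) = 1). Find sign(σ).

+1

Orbit of 11 under x↦53x: [11, 31, 56, 1, 53, 49, 44]… (length divides ord_69(53)).
5 cycles of lengths [22, 22, 22, 2, 1].
sign(π) = (−1)^{n − #cycles} = (−1)^{69−5} = (−1)^64 = +1.
The Jacobi symbol (53|69) = +1 (Zolotarev) agrees.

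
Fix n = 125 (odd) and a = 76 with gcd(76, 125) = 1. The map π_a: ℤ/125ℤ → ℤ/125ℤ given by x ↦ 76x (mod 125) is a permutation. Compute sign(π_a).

+1

Orbit of 101 under x↦76x: [101, 51, 1, 76, 26]… (length divides ord_125(76)).
π_76 has 45 disjoint cycles with lengths [5, 5, 5, 5, 5, 5, 5, 5, 5, 5, 5, 5, 5, 5, 5, 5, 5, 5, 5, 5, 1, 1, 1, 1, 1, 1, 1, 1, 1, 1, 1, 1, 1, 1, 1, 1, 1, 1, 1, 1, 1, 1, 1, 1, 1] on {0,…,124}.
125 − 45 = 80 transpositions; sign(π) = (−1)^80 = +1.
Check: (76/125) = +1 by Zolotarev.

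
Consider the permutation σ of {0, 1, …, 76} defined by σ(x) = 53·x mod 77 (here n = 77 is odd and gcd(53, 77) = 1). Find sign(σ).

Start at x=1: 1 → 53 → 37 → 36 → 60 → 23 → 64 → … (one orbit).
The orbit structure of x ↦ 53x mod 77: 9 orbits of sizes [15, 15, 15, 15, 5, 5, 3, 3, 1].
Σ(ℓ_i−1) = 77−9 = 68; sign = (−1)^68 = +1.
Zolotarev: (53|77) = +1, matching the cycle-count sign.

+1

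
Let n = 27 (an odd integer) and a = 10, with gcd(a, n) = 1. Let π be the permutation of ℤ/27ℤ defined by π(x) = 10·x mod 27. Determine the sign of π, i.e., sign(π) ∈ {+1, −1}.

+1

Trace 19: π^k(19) = [19, 1, 10] for k=0..2.
Cycle type of π: 3×6 + 1×9; total 15 cycles.
27 − 15 = 12 transpositions; sign(π) = (−1)^12 = +1.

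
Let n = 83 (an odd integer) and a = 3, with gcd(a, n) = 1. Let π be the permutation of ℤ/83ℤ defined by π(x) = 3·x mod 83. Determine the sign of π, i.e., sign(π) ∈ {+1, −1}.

Orbit of 75 under x↦3x: [75, 59, 11, 33, 16, 48, 61]… (length divides ord_83(3)).
Cycle lengths of π_3 on ℤ/83ℤ: [41, 41, 1]; 3 cycles in total.
Σ(ℓ_i−1) = 83−3 = 80; sign = (−1)^80 = +1.
The Jacobi symbol (3|83) = +1 (Zolotarev) agrees.

+1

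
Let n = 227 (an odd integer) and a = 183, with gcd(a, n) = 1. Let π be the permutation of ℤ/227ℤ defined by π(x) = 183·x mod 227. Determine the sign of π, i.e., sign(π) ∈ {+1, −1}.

-1

Orbit of 71 under x↦183x: [71, 54, 121, 124, 219, 125, 175]… (length divides ord_227(183)).
Decompose π into cycles: lengths [226, 1] (2 cycles, including the fixed point 0).
2 cycles on 227: each ℓ→(−1)^(ℓ−1), product (−1)^225 = -1.
Via Zolotarev, sign(π_{183}) = (183|227) = -1.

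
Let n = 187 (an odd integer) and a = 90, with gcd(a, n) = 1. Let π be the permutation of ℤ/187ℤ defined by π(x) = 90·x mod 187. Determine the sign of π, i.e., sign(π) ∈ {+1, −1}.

Orbit of 16 under x↦90x: [16, 131, 9, 62, 157, 105, 100]… (length divides ord_187(90)).
π_90 has 5 disjoint cycles with lengths [80, 80, 16, 10, 1] on {0,…,186}.
n − c = 187 − 5 = 182; sign = (−1)^182 = +1.
(90|187)_J = +1 (Zolotarev's lemma cross-check).

+1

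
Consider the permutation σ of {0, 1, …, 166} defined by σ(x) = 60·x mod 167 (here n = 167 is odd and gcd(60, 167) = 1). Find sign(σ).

-1

Orbit of 92 under x↦60x: [92, 9, 39, 2, 120, 19, 138]… (length divides ord_167(60)).
Cycle lengths of π_60 on ℤ/167ℤ: [166, 1]; 2 cycles in total.
sign(π) = (−1)^{n − #cycles} = (−1)^{167−2} = (−1)^165 = -1.
(60|167)_J = -1 (Zolotarev's lemma cross-check).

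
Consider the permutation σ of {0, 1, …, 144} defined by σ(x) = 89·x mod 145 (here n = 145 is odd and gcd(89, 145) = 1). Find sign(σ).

Trace 136: π^k(136) = [136, 69, 51, 44, 1, 89, 91] for k=0..6.
The orbit structure of x ↦ 89x mod 145: 8 orbits of sizes [28, 28, 28, 28, 28, 2, 2, 1].
145 − 8 = 137 transpositions; sign(π) = (−1)^137 = -1.
Check: (89/145) = -1 by Zolotarev.

-1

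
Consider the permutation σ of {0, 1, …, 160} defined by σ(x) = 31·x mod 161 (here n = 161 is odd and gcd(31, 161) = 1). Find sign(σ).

-1

Start at x=151: 151 → 12 → 50 → 101 → 72 → 139 → 123 → … (one orbit).
Cycle type of π: 66×2 + 11×2 + 6 + 1; total 6 cycles.
Σ(ℓ_i−1) = 161−6 = 155; sign = (−1)^155 = -1.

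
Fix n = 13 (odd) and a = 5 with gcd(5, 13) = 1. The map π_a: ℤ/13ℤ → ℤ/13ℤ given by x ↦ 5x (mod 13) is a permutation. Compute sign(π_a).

-1

Orbit of 1 under x↦5x: [1, 5, 12, 8]… (length divides ord_13(5)).
4 cycles of lengths [4, 4, 4, 1].
With 4 cycles on 13 points, sign = (−1)^{13−4} = -1.
(5|13)_J = -1 (Zolotarev's lemma cross-check).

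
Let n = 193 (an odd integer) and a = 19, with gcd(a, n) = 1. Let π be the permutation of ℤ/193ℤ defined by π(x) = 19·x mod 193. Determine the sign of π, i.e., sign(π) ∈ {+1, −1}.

-1

Start at x=1: 1 → 19 → 168 → 104 → 46 → 102 → 8 → … (one orbit).
Cycle type of π: 192 + 1; total 2 cycles.
sign(π) = (−1)^{n − #cycles} = (−1)^{193−2} = (−1)^191 = -1.
The Jacobi symbol (19|193) = -1 (Zolotarev) agrees.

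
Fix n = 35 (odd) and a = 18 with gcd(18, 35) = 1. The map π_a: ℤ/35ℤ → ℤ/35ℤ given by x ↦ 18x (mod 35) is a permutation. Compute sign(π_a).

Trace 29: π^k(29) = [29, 32, 16, 8, 4, 2, 1] for k=0..6.
Cycle type of π: 12×2 + 4 + 3×2 + 1; total 6 cycles.
With 6 cycles on 35 points, sign = (−1)^{35−6} = -1.

-1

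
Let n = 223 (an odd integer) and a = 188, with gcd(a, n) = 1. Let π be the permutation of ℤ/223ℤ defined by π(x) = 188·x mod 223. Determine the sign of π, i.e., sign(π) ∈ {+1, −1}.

+1

Orbit of 144 under x↦188x: [144, 89, 7, 201, 101, 33, 183]… (length divides ord_223(188)).
3 cycles of lengths [111, 111, 1].
With 3 cycles on 223 points, sign = (−1)^{223−3} = +1.
Zolotarev: (188|223) = +1, matching the cycle-count sign.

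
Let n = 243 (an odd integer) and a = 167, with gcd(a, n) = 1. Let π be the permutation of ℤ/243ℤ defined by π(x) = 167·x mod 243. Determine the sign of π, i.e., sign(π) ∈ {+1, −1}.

Orbit of 118 under x↦167x: [118, 23, 196, 170, 202, 200, 109]… (length divides ord_243(167)).
The orbit structure of x ↦ 167x mod 243: 6 orbits of sizes [162, 54, 18, 6, 2, 1].
Σ(ℓ_i−1) = 243−6 = 237; sign = (−1)^237 = -1.

-1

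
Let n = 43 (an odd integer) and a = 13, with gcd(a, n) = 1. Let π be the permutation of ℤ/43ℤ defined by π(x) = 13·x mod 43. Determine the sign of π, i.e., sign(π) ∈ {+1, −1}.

+1

Trace 35: π^k(35) = [35, 25, 24, 11, 14, 10, 1] for k=0..6.
The orbit structure of x ↦ 13x mod 43: 3 orbits of sizes [21, 21, 1].
With 3 cycles on 43 points, sign = (−1)^{43−3} = +1.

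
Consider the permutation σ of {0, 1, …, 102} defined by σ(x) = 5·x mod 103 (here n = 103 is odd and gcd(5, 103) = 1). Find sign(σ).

-1

Trace 3: π^k(3) = [3, 15, 75, 66, 21, 2, 10] for k=0..6.
2 cycles of lengths [102, 1].
sign(π) = (−1)^{n − #cycles} = (−1)^{103−2} = (−1)^101 = -1.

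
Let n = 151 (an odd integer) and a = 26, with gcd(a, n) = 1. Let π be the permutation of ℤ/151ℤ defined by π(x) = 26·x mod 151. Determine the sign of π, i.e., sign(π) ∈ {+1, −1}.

Orbit of 131 under x↦26x: [131, 84, 70, 8, 57, 123, 27]… (length divides ord_151(26)).
π_26 has 4 disjoint cycles with lengths [50, 50, 50, 1] on {0,…,150}.
Σ(ℓ_i−1) = 151−4 = 147; sign = (−1)^147 = -1.

-1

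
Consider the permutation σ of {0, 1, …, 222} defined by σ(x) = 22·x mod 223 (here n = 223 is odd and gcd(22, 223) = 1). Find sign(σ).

Trace 68: π^k(68) = [68, 158, 131, 206, 72, 23, 60] for k=0..6.
The orbit structure of x ↦ 22x mod 223: 2 orbits of sizes [222, 1].
2 cycles on 223: each ℓ→(−1)^(ℓ−1), product (−1)^221 = -1.
Zolotarev: (22|223) = -1, matching the cycle-count sign.

-1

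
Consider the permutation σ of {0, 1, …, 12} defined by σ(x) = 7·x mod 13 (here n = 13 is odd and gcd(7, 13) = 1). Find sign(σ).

Start at x=11: 11 → 12 → 6 → 3 → 8 → 4 → 2 → … (one orbit).
The orbit structure of x ↦ 7x mod 13: 2 orbits of sizes [12, 1].
Σ(ℓ_i−1) = 13−2 = 11; sign = (−1)^11 = -1.

-1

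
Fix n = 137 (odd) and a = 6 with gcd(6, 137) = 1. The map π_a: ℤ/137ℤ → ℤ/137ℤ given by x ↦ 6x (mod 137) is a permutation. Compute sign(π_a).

-1

Start at x=50: 50 → 26 → 19 → 114 → 136 → 131 → 101 → … (one orbit).
π_6 has 2 disjoint cycles with lengths [136, 1] on {0,…,136}.
sign(π) = (−1)^{n − #cycles} = (−1)^{137−2} = (−1)^135 = -1.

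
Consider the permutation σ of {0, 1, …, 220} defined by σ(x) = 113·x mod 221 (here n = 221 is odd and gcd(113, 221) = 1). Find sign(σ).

Start at x=183: 183 → 126 → 94 → 14 → 35 → 198 → 53 → … (one orbit).
Cycle type of π: 48×4 + 16 + 3×4 + 1; total 10 cycles.
221 − 10 = 211 transpositions; sign(π) = (−1)^211 = -1.
Zolotarev: (113|221) = -1, matching the cycle-count sign.

-1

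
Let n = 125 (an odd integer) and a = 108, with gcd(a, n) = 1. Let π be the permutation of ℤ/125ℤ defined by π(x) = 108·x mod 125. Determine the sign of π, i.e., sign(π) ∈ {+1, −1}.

-1

Orbit of 17 under x↦108x: [17, 86, 38, 104, 107, 56, 48]… (length divides ord_125(108)).
Cycle type of π: 100 + 20 + 4 + 1; total 4 cycles.
n − c = 125 − 4 = 121; sign = (−1)^121 = -1.
Via Zolotarev, sign(π_{108}) = (108|125) = -1.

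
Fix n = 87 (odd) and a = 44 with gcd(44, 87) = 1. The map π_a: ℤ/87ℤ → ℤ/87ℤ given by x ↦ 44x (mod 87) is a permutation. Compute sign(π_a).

Trace 52: π^k(52) = [52, 26, 13, 50, 25, 56, 28] for k=0..6.
Cycle lengths of π_44 on ℤ/87ℤ: [28, 28, 28, 2, 1]; 5 cycles in total.
5 cycles on 87: each ℓ→(−1)^(ℓ−1), product (−1)^82 = +1.
Via Zolotarev, sign(π_{44}) = (44|87) = +1.

+1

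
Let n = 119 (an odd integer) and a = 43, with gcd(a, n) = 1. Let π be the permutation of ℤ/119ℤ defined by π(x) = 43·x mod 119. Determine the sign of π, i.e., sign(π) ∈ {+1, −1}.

+1

Orbit of 15 under x↦43x: [15, 50, 8, 106, 36, 1, 43]… (length divides ord_119(43)).
π_43 has 21 disjoint cycles with lengths [8, 8, 8, 8, 8, 8, 8, 8, 8, 8, 8, 8, 8, 8, 1, 1, 1, 1, 1, 1, 1] on {0,…,118}.
21 cycles on 119: each ℓ→(−1)^(ℓ−1), product (−1)^98 = +1.
Check: (43/119) = +1 by Zolotarev.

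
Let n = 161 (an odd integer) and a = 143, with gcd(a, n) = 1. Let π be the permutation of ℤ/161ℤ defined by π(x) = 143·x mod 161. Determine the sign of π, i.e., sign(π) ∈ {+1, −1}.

+1

Trace 8: π^k(8) = [8, 17, 16, 34, 32, 68, 64] for k=0..6.
Decompose π into cycles: lengths [66, 66, 22, 6, 1] (5 cycles, including the fixed point 0).
sign(π) = (−1)^{n − #cycles} = (−1)^{161−5} = (−1)^156 = +1.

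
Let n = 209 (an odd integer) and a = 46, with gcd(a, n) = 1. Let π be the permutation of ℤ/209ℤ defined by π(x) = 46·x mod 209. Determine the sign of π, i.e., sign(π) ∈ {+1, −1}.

Orbit of 64 under x↦46x: [64, 18, 201, 50, 1, 46, 26]… (length divides ord_209(46)).
π_46 has 11 disjoint cycles with lengths [30, 30, 30, 30, 30, 30, 10, 6, 6, 6, 1] on {0,…,208}.
209 − 11 = 198 transpositions; sign(π) = (−1)^198 = +1.

+1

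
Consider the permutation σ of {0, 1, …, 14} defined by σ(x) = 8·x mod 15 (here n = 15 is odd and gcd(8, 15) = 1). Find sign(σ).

+1

Trace 1: π^k(1) = [1, 8, 4, 2] for k=0..3.
The orbit structure of x ↦ 8x mod 15: 5 orbits of sizes [4, 4, 4, 2, 1].
n − c = 15 − 5 = 10; sign = (−1)^10 = +1.
Zolotarev: (8|15) = +1, matching the cycle-count sign.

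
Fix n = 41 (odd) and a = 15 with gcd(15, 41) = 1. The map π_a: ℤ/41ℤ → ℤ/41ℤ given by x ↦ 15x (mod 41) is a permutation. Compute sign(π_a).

Start at x=34: 34 → 18 → 24 → 32 → 29 → 25 → 6 → … (one orbit).
Cycle lengths of π_15 on ℤ/41ℤ: [40, 1]; 2 cycles in total.
41 − 2 = 39 transpositions; sign(π) = (−1)^39 = -1.
Via Zolotarev, sign(π_{15}) = (15|41) = -1.

-1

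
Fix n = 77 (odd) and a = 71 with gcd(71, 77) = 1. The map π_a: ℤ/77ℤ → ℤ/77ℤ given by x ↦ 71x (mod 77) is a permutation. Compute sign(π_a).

+1

Orbit of 64 under x↦71x: [64, 1, 71, 36, 15]… (length divides ord_77(71)).
Cycle lengths of π_71 on ℤ/77ℤ: [5, 5, 5, 5, 5, 5, 5, 5, 5, 5, 5, 5, 5, 5, 1, 1, 1, 1, 1, 1, 1]; 21 cycles in total.
n − c = 77 − 21 = 56; sign = (−1)^56 = +1.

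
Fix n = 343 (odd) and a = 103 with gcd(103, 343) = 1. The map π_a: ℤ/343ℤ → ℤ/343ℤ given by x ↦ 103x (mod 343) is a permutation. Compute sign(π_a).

Start at x=60: 60 → 6 → 275 → 199 → 260 → 26 → 277 → … (one orbit).
Cycle lengths of π_103 on ℤ/343ℤ: [294, 42, 6, 1]; 4 cycles in total.
Σ(ℓ_i−1) = 343−4 = 339; sign = (−1)^339 = -1.

-1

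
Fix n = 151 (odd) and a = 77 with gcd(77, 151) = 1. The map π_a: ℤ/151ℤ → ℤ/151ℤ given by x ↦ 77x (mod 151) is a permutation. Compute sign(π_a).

Start at x=38: 38 → 57 → 10 → 15 → 98 → 147 → 145 → … (one orbit).
Cycle type of π: 150 + 1; total 2 cycles.
n − c = 151 − 2 = 149; sign = (−1)^149 = -1.
Check: (77/151) = -1 by Zolotarev.

-1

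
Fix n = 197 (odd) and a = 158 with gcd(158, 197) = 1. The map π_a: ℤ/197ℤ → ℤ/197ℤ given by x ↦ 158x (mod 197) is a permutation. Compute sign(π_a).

+1

Orbit of 24 under x↦158x: [24, 49, 59, 63, 104, 81, 190]… (length divides ord_197(158)).
5 cycles of lengths [49, 49, 49, 49, 1].
Σ(ℓ_i−1) = 197−5 = 192; sign = (−1)^192 = +1.
(158|197)_J = +1 (Zolotarev's lemma cross-check).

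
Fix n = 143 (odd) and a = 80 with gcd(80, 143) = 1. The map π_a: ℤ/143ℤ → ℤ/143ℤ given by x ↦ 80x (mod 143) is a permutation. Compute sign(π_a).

Start at x=100: 100 → 135 → 75 → 137 → 92 → 67 → 69 → … (one orbit).
Cycle type of π: 60×2 + 12 + 5×2 + 1; total 6 cycles.
6 cycles on 143: each ℓ→(−1)^(ℓ−1), product (−1)^137 = -1.

-1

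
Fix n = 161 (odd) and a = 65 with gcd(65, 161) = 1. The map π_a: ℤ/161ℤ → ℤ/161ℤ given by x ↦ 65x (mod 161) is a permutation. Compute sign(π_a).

-1

Start at x=36: 36 → 86 → 116 → 134 → 16 → 74 → 141 → … (one orbit).
Cycle lengths of π_65 on ℤ/161ℤ: [66, 66, 22, 3, 3, 1]; 6 cycles in total.
6 cycles on 161: each ℓ→(−1)^(ℓ−1), product (−1)^155 = -1.
The Jacobi symbol (65|161) = -1 (Zolotarev) agrees.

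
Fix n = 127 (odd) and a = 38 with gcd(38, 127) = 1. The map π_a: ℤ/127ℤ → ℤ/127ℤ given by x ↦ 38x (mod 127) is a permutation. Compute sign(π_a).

+1

Start at x=1: 1 → 38 → 47 → 8 → 50 → 122 → 64 → … (one orbit).
Cycle type of π: 21×6 + 1; total 7 cycles.
n − c = 127 − 7 = 120; sign = (−1)^120 = +1.
Check: (38/127) = +1 by Zolotarev.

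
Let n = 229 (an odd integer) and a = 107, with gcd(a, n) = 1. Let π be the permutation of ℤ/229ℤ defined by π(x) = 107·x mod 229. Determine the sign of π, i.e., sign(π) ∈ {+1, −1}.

Orbit of 122 under x↦107x: [122, 1, 107, 228]… (length divides ord_229(107)).
π_107 has 58 disjoint cycles with lengths [4, 4, 4, 4, 4, 4, 4, 4, 4, 4, 4, 4, 4, 4, 4, 4, 4, 4, 4, 4, 4, 4, 4, 4, 4, 4, 4, 4, 4, 4, 4, 4, 4, 4, 4, 4, 4, 4, 4, 4, 4, 4, 4, 4, 4, 4, 4, 4, 4, 4, 4, 4, 4, 4, 4, 4, 4, 1] on {0,…,228}.
n − c = 229 − 58 = 171; sign = (−1)^171 = -1.
(107|229)_J = -1 (Zolotarev's lemma cross-check).

-1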